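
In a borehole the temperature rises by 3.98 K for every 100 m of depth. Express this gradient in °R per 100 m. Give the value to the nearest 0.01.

7.16 °R/100 m

The quantity depends on a temperature interval, so only the ratio of degree sizes applies; the offset between the scales is irrelevant.
A change of 1 K is a change of 1.8°R, so 3.98 × 1.8 = 7.16.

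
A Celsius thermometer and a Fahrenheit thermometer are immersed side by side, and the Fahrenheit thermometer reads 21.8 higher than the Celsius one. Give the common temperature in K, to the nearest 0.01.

Let x be the Celsius reading; then the Fahrenheit reading is 1.8·x + 32.
(1.8·x + 32) - x = 21.8  ⇒  (0.8)·x = -10.2  ⇒  x = -12.7500°C.
In kelvin: -12.7500 + 273.15 = 260.40 K.

260.40 K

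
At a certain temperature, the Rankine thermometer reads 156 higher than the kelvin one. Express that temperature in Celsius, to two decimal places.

Let x be the kelvin reading; then the Rankine reading is 1.8·x.
(1.8·x) - x = 156  ⇒  (0.8)·x = 156  ⇒  x = 195.0000 K.
In Celsius: 195 - 273.15 = -78.15°C.

-78.15°C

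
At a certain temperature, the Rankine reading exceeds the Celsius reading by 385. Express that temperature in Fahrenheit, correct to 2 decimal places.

-208.01°F

Let x be the Rankine reading; then the Celsius reading is 5/9·x - 273.15.
(5/9·x - 273.15) - x = -385  ⇒  (-4/9)·x = -111.85  ⇒  x = 251.6625°R.
In Celsius: (251.6625 - 491.67) × 5/9 = -133.3375°C.
In Fahrenheit: -133.3375 × 1.8 + 32 = -208.01°F.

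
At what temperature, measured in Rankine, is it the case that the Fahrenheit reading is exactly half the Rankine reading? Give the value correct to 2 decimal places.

Let R be the Rankine reading. The Fahrenheit reading is F = 1·R - 459.67.
Require F = 0.5·R: 1·R - 459.67 = 0.5·R.
(0.5)·R = 459.67  ⇒  R = 919.34.

919.34°R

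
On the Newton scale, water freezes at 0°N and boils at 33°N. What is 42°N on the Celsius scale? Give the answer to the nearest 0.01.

Linear interpolation between the fixed points: C = (42 - 0) × 100 / (33 - 0) = 127.2727°C.

127.27°C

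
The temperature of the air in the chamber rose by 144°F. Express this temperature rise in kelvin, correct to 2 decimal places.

An interval of 1°F corresponds to 5/9 K.
144 × 5/9 = 80.00.

80.00 K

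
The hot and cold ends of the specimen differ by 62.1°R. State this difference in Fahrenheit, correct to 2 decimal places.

62.10°F

Rankine and Fahrenheit degrees are the same size, so the interval is unchanged: 62.10.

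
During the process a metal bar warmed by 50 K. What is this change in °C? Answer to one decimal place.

Kelvin and Celsius degrees are the same size, so the interval is unchanged: 50.0.

50.0°C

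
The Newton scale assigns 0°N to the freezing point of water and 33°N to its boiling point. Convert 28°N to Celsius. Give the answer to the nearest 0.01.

84.85°C

Linear interpolation between the fixed points: C = (28 - 0) × 100 / (33 - 0) = 84.8485°C.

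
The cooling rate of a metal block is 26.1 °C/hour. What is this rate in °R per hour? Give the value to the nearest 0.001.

Since only a temperature interval is involved, the additive offset between the scales drops out.
A change of 1°C is a change of 1.8°R, so 26.1 × 1.8 = 46.980.

46.980 °R/hour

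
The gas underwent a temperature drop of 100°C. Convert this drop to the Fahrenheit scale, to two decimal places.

180.00°F

Only the scale ratio 1.8 matters for a change in temperature.
100 × 1.8 = 180.00.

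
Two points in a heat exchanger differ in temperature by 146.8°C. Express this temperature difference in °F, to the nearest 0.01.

Only the scale ratio 1.8 matters for a change in temperature.
146.8 × 1.8 = 264.24.

264.24°F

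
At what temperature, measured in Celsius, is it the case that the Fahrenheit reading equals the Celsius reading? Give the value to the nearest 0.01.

-40.00°C

Let C be the Celsius reading. The Fahrenheit reading is F = 1.8·C + 32.
Set F = C: 1.8·C + 32 = C.
(0.8)·C = -32  ⇒  C = -40.00.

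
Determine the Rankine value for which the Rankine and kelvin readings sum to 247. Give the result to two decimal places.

158.79°R

Let R be the Rankine reading. The kelvin reading is K = 5/9·R.
Require R + K = 247: (14/9)·R = 247.
R = (247) / (14/9) = 158.79.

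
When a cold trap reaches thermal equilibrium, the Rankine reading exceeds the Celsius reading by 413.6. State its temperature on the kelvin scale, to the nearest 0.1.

Let x be the Rankine reading; then the Celsius reading is 5/9·x - 273.15.
(5/9·x - 273.15) - x = -413.6  ⇒  (-4/9)·x = -140.45  ⇒  x = 316.0125°R.
In Celsius: (316.0125 - 491.67) × 5/9 = -97.5875°C.
In kelvin: -97.5875 + 273.15 = 175.6 K.

175.6 K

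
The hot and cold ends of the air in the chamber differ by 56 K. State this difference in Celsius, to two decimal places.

Kelvin and Celsius degrees are the same size, so the interval is unchanged: 56.00.

56.00°C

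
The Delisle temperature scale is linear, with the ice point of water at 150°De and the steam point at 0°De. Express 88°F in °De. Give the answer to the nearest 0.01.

First in Celsius: (88 - 32) × 5/9 = 31.1111°C.
Linearly onto the Delisle scale: 150 + (31.1111 / 100) × (0 - 150) = 103.33°De.

103.33°De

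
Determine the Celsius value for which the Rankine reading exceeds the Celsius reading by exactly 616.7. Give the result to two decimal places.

156.29°C

Let C be the Celsius reading. The Rankine reading is R = 1.8·C + 491.67.
Require R - C = 616.7: (0.8)·C + 491.67 = 616.7.
C = (616.7 - 491.67) / (0.8) = 156.29.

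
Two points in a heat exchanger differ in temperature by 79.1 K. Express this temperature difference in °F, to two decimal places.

142.38°F

For a temperature interval the offset drops out; only the factor 1.8 applies.
79.1 × 1.8 = 142.38.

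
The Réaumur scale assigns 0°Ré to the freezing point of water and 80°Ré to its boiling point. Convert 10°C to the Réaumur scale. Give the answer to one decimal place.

Linearly onto the Réaumur scale: 0 + (10.0000 / 100) × (80 - 0) = 8.0°Ré.

8.0°Ré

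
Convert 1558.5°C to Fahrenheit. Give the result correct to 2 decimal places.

2837.30°F

In Fahrenheit: 1558.5000 × 1.8 + 32 = 2837.30°F.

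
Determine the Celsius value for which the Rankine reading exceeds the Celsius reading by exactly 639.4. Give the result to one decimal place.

Let C be the Celsius reading. The Rankine reading is R = 1.8·C + 491.67.
Require R - C = 639.4: (0.8)·C + 491.67 = 639.4.
C = (639.4 - 491.67) / (0.8) = 184.7.

184.7°C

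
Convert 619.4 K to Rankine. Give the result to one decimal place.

1114.9°R

In Celsius: 619.4 - 273.15 = 346.2500°C.
In Rankine: 346.2500 × 1.8 + 491.67 = 1114.9°R.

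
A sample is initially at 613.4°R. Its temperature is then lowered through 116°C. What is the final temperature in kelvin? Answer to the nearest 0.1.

Initial temperature in Celsius: (613.4 - 491.67) × 5/9 = 67.6278°C.
Final Celsius temperature: 67.6278 - 116.0000 = -48.3722°C.
In kelvin: -48.3722 + 273.15 = 224.8 K.

224.8 K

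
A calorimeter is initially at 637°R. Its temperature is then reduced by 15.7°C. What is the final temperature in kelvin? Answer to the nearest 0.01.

338.19 K

Initial temperature in Celsius: (637 - 491.67) × 5/9 = 80.7389°C.
Final Celsius temperature: 80.7389 - 15.7000 = 65.0389°C.
In kelvin: 65.0389 + 273.15 = 338.19 K.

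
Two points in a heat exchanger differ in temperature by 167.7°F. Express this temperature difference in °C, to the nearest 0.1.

93.2°C

Only the scale ratio 5/9 matters for a change in temperature.
167.7 × 5/9 = 93.2.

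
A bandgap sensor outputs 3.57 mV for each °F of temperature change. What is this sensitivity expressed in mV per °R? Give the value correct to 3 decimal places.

Since only a temperature interval is involved, the additive offset between the scales drops out.
A change of 1°R is a change of 1°F, so per °R the value is 3.57 × 1 = 3.570.

3.570 mV per °R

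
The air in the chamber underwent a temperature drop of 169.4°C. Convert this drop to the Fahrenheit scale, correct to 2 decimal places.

For a temperature interval the offset drops out; only the factor 1.8 applies.
169.4 × 1.8 = 304.92.

304.92°F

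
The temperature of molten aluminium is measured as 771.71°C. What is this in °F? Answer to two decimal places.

In Fahrenheit: 771.7100 × 1.8 + 32 = 1421.08°F.

1421.08°F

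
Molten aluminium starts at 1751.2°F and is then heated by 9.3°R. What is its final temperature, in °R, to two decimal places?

2220.17°R

Initial temperature in Celsius: (1751.2 - 32) × 5/9 = 955.1111°C.
The 9.3°R change is an interval, so only the factor 5/9 applies: +9.3 × 5/9 = +5.1667°C.
Final Celsius temperature: 955.1111 + 5.1667 = 960.2778°C.
In Rankine: 960.2778 × 1.8 + 491.67 = 2220.17°R.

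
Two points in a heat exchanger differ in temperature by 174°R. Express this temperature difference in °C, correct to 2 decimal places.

An interval of 1°R corresponds to 5/9°C.
174 × 5/9 = 96.67.

96.67°C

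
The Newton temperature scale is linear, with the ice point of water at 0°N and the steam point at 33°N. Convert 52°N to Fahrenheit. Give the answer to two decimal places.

Linear interpolation between the fixed points: C = (52 - 0) × 100 / (33 - 0) = 157.5758°C.
Then 157.5758 × 1.8 + 32 = 315.64°F.

315.64°F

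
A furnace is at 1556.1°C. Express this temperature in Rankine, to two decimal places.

In Rankine: 1556.1000 × 1.8 + 491.67 = 3292.65°R.

3292.65°R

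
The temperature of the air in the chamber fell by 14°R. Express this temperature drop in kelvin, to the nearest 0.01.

7.78 K

For a temperature interval the offset drops out; only the factor 5/9 applies.
14 × 5/9 = 7.78.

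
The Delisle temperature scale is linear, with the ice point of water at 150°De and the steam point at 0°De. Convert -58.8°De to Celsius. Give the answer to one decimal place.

139.2°C

Linear interpolation between the fixed points: C = (-58.8 - 150) × 100 / (0 - 150) = 139.2000°C.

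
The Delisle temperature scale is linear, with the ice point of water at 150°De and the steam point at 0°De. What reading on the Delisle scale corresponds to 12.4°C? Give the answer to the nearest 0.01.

Linearly onto the Delisle scale: 150 + (12.4000 / 100) × (0 - 150) = 131.40°De.

131.40°De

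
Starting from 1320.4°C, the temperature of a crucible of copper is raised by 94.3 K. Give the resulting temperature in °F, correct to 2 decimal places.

The 94.3 K change is an interval; Kelvin and Celsius degrees are the same size, so ΔC = +94.3°C.
Final Celsius temperature: 1320.4000 + 94.3000 = 1414.7000°C.
In Fahrenheit: 1414.7000 × 1.8 + 32 = 2578.46°F.

2578.46°F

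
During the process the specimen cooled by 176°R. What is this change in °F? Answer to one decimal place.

Rankine and Fahrenheit degrees are the same size, so the interval is unchanged: 176.0.

176.0°F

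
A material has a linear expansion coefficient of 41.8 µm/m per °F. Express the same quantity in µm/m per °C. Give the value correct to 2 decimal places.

75.24 µm/m per °C

The quantity depends on a temperature interval, so only the ratio of degree sizes applies; the offset between the scales is irrelevant.
A change of 1°C is a change of 1.8°F, so per °C the value is 41.8 × 1.8 = 75.24.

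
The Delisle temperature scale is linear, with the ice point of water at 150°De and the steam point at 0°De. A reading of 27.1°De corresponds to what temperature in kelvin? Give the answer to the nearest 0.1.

355.1 K

Linear interpolation between the fixed points: C = (27.1 - 150) × 100 / (0 - 150) = 81.9333°C.
Then 81.9333 + 273.15 = 355.1 K.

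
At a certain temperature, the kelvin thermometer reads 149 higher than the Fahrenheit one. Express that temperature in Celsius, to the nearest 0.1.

115.2°C

Let x be the Fahrenheit reading; then the kelvin reading is 5/9·x + 255.372.
(5/9·x + 255.372) - x = 149  ⇒  (-4/9)·x = -106.372  ⇒  x = 239.3375°F.
In Celsius: (239.3375 - 32) × 5/9 = 115.2°C.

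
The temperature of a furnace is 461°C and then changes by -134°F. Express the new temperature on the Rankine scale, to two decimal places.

The 134°F change is an interval, so only the factor 5/9 applies: -134 × 5/9 = -74.4444°C.
Final Celsius temperature: 461.0000 - 74.4444 = 386.5556°C.
In Rankine: 386.5556 × 1.8 + 491.67 = 1187.47°R.

1187.47°R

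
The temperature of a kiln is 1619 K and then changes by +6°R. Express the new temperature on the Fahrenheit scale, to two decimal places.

Initial temperature in Celsius: 1619 - 273.15 = 1345.8500°C.
The 6°R change is an interval, so only the factor 5/9 applies: +6 × 5/9 = +3.3333°C.
Final Celsius temperature: 1345.8500 + 3.3333 = 1349.1833°C.
In Fahrenheit: 1349.1833 × 1.8 + 32 = 2460.53°F.

2460.53°F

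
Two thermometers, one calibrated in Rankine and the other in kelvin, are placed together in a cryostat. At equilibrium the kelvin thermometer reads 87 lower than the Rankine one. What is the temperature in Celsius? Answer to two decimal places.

Let x be the Rankine reading; then the kelvin reading is 5/9·x.
(5/9·x) - x = -87  ⇒  (-4/9)·x = -87  ⇒  x = 195.7500°R.
In Celsius: (195.75 - 491.67) × 5/9 = -164.40°C.

-164.40°C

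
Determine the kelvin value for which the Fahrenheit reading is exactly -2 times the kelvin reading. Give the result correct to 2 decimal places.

120.97 K

Let K be the kelvin reading. The Fahrenheit reading is F = 1.8·K - 459.67.
Require F = -2·K: 1.8·K - 459.67 = -2·K.
(3.8)·K = 459.67  ⇒  K = 120.97.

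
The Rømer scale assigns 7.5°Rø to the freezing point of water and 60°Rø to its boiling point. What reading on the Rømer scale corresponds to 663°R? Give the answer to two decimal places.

First in Celsius: (663 - 491.67) × 5/9 = 95.1833°C.
Linearly onto the Rømer scale: 7.5 + (95.1833 / 100) × (60 - 7.5) = 57.47°Rø.

57.47°Rø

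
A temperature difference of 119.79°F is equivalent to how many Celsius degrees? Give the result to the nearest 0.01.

For a temperature interval the offset drops out; only the factor 5/9 applies.
119.79 × 5/9 = 66.55.

66.55°C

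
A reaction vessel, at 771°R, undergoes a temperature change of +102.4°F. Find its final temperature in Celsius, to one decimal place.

212.1°C

Initial temperature in Celsius: (771 - 491.67) × 5/9 = 155.1833°C.
The 102.4°F change is an interval, so only the factor 5/9 applies: +102.4 × 5/9 = +56.8889°C.
Final Celsius temperature: 155.1833 + 56.8889 = 212.0722°C.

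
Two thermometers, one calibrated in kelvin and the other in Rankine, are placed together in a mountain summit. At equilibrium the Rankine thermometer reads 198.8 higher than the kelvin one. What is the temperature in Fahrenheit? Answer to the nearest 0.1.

Let x be the kelvin reading; then the Rankine reading is 1.8·x.
(1.8·x) - x = 198.8  ⇒  (0.8)·x = 198.8  ⇒  x = 248.5000 K.
In Celsius: 248.5 - 273.15 = -24.6500°C.
In Fahrenheit: -24.6500 × 1.8 + 32 = -12.4°F.

-12.4°F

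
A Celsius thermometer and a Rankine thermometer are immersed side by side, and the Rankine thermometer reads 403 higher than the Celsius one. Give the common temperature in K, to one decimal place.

Let x be the Celsius reading; then the Rankine reading is 1.8·x + 491.67.
(1.8·x + 491.67) - x = 403  ⇒  (0.8)·x = -88.67  ⇒  x = -110.8375°C.
In kelvin: -110.8375 + 273.15 = 162.3 K.

162.3 K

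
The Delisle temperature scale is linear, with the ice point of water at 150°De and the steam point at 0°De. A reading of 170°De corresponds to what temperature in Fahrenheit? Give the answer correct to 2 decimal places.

Linear interpolation between the fixed points: C = (170 - 150) × 100 / (0 - 150) = -13.3333°C.
Then -13.3333 × 1.8 + 32 = 8.00°F.

8.00°F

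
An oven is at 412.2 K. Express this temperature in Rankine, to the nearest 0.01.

In Celsius: 412.2 - 273.15 = 139.0500°C.
In Rankine: 139.0500 × 1.8 + 491.67 = 741.96°R.

741.96°R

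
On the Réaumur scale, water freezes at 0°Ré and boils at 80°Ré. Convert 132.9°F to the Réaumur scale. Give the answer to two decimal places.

44.84°Ré

First in Celsius: (132.9 - 32) × 5/9 = 56.0556°C.
Linearly onto the Réaumur scale: 0 + (56.0556 / 100) × (80 - 0) = 44.84°Ré.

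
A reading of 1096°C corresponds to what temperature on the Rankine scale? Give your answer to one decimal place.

In Rankine: 1096.0000 × 1.8 + 491.67 = 2464.5°R.

2464.5°R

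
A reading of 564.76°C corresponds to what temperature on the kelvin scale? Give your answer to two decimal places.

837.91 K

In kelvin: 564.7600 + 273.15 = 837.91 K.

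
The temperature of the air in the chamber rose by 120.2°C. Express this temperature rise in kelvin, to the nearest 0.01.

Celsius and kelvin degrees are the same size, so the interval is unchanged: 120.20.

120.20 K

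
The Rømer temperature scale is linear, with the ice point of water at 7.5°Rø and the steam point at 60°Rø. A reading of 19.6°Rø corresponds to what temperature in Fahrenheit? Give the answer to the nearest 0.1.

73.5°F

Linear interpolation between the fixed points: C = (19.6 - 7.5) × 100 / (60 - 7.5) = 23.0476°C.
Then 23.0476 × 1.8 + 32 = 73.5°F.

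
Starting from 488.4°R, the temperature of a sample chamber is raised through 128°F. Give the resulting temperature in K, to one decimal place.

Initial temperature in Celsius: (488.4 - 491.67) × 5/9 = -1.8167°C.
The 128°F change is an interval, so only the factor 5/9 applies: +128 × 5/9 = +71.1111°C.
Final Celsius temperature: -1.8167 + 71.1111 = 69.2944°C.
In kelvin: 69.2944 + 273.15 = 342.4 K.

342.4 K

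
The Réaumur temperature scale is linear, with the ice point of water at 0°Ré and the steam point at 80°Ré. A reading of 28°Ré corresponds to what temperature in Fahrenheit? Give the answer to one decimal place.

Linear interpolation between the fixed points: C = (28 - 0) × 100 / (80 - 0) = 35.0000°C.
Then 35.0000 × 1.8 + 32 = 95.0°F.

95.0°F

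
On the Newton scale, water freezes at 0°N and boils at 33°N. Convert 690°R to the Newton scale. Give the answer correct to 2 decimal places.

First in Celsius: (690 - 491.67) × 5/9 = 110.1833°C.
Linearly onto the Newton scale: 0 + (110.1833 / 100) × (33 - 0) = 36.36°N.

36.36°N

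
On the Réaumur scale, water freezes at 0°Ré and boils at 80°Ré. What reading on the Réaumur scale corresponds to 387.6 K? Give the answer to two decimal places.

First in Celsius: 387.6 - 273.15 = 114.4500°C.
Linearly onto the Réaumur scale: 0 + (114.4500 / 100) × (80 - 0) = 91.56°Ré.

91.56°Ré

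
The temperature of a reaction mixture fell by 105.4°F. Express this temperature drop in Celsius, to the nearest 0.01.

An interval of 1°F corresponds to 5/9°C.
105.4 × 5/9 = 58.56.

58.56°C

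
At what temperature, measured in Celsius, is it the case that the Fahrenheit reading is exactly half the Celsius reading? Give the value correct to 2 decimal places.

-24.62°C

Let C be the Celsius reading. The Fahrenheit reading is F = 1.8·C + 32.
Require F = 0.5·C: 1.8·C + 32 = 0.5·C.
(1.3)·C = -32  ⇒  C = -24.62.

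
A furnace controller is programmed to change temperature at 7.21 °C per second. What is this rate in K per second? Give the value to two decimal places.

7.21 K/second

Since only a temperature interval is involved, the additive offset between the scales drops out.
A change of 1°C is a change of 1 K, so 7.21 × 1 = 7.21.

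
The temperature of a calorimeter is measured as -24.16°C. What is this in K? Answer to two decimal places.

In kelvin: -24.1600 + 273.15 = 248.99 K.

248.99 K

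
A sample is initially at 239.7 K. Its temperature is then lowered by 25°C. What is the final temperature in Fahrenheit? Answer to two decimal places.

Initial temperature in Celsius: 239.7 - 273.15 = -33.4500°C.
Final Celsius temperature: -33.4500 - 25.0000 = -58.4500°C.
In Fahrenheit: -58.4500 × 1.8 + 32 = -73.21°F.

-73.21°F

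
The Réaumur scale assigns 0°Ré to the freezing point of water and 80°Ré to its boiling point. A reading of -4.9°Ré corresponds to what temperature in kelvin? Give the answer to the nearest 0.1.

Linear interpolation between the fixed points: C = (-4.9 - 0) × 100 / (80 - 0) = -6.1250°C.
Then -6.1250 + 273.15 = 267.0 K.

267.0 K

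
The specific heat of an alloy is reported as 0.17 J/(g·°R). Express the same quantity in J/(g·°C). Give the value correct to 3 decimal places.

0.306 J/(g·°C)

The quantity depends on a temperature interval, so only the ratio of degree sizes applies; the offset between the scales is irrelevant.
A change of 1°C is a change of 1.8°R, so per °C the value is 0.17 × 1.8 = 0.306.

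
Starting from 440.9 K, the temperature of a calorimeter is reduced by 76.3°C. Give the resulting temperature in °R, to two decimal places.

656.28°R

Initial temperature in Celsius: 440.9 - 273.15 = 167.7500°C.
Final Celsius temperature: 167.7500 - 76.3000 = 91.4500°C.
In Rankine: 91.4500 × 1.8 + 491.67 = 656.28°R.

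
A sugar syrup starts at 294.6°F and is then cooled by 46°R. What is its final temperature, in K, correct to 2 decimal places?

393.48 K

Initial temperature in Celsius: (294.6 - 32) × 5/9 = 145.8889°C.
The 46°R change is an interval, so only the factor 5/9 applies: -46 × 5/9 = -25.5556°C.
Final Celsius temperature: 145.8889 - 25.5556 = 120.3333°C.
In kelvin: 120.3333 + 273.15 = 393.48 K.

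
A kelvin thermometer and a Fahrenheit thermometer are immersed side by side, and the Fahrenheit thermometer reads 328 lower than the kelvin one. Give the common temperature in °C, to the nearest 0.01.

Let x be the kelvin reading; then the Fahrenheit reading is 1.8·x - 459.67.
(1.8·x - 459.67) - x = -328  ⇒  (0.8)·x = 131.67  ⇒  x = 164.5875 K.
In Celsius: 164.5875 - 273.15 = -108.56°C.

-108.56°C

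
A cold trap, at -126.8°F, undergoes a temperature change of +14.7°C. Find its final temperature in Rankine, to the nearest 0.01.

359.33°R

Initial temperature in Celsius: (-126.8 - 32) × 5/9 = -88.2222°C.
Final Celsius temperature: -88.2222 + 14.7000 = -73.5222°C.
In Rankine: -73.5222 × 1.8 + 491.67 = 359.33°R.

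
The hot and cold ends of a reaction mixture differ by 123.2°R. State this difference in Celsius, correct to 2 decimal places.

68.44°C

For a temperature interval the offset drops out; only the factor 5/9 applies.
123.2 × 5/9 = 68.44.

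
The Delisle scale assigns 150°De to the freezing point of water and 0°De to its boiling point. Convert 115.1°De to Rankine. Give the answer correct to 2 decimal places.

Linear interpolation between the fixed points: C = (115.1 - 150) × 100 / (0 - 150) = 23.2667°C.
Then 23.2667 × 1.8 + 491.67 = 533.55°R.

533.55°R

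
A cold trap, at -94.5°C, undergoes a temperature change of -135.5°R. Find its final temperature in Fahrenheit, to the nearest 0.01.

-273.60°F

The 135.5°R change is an interval, so only the factor 5/9 applies: -135.5 × 5/9 = -75.2778°C.
Final Celsius temperature: -94.5000 - 75.2778 = -169.7778°C.
In Fahrenheit: -169.7778 × 1.8 + 32 = -273.60°F.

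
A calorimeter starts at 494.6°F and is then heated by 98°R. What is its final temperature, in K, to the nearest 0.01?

Initial temperature in Celsius: (494.6 - 32) × 5/9 = 257.0000°C.
The 98°R change is an interval, so only the factor 5/9 applies: +98 × 5/9 = +54.4444°C.
Final Celsius temperature: 257.0000 + 54.4444 = 311.4444°C.
In kelvin: 311.4444 + 273.15 = 584.59 K.

584.59 K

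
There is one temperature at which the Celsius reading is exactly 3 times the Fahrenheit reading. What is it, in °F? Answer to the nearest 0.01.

-7.27°F

Let F be the Fahrenheit reading. The Celsius reading is C = 5/9·F - 17.7778.
Require C = 3·F: 5/9·F - 17.7778 = 3·F.
(-22/9)·F = 17.7778  ⇒  F = -7.27.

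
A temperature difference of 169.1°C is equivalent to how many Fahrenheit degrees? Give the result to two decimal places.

An interval of 1°C corresponds to 1.8°F.
169.1 × 1.8 = 304.38.

304.38°F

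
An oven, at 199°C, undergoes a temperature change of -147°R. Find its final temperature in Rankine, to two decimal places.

The 147°R change is an interval, so only the factor 5/9 applies: -147 × 5/9 = -81.6667°C.
Final Celsius temperature: 199.0000 - 81.6667 = 117.3333°C.
In Rankine: 117.3333 × 1.8 + 491.67 = 702.87°R.

702.87°R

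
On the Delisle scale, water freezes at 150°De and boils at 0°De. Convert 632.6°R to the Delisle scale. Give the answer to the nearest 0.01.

First in Celsius: (632.6 - 491.67) × 5/9 = 78.2944°C.
Linearly onto the Delisle scale: 150 + (78.2944 / 100) × (0 - 150) = 32.56°De.

32.56°De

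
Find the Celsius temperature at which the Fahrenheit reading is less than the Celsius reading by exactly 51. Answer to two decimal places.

Let C be the Celsius reading. The Fahrenheit reading is F = 1.8·C + 32.
Require F - C = -51: (0.8)·C + 32 = -51.
C = (-51 - 32) / (0.8) = -103.75.

-103.75°C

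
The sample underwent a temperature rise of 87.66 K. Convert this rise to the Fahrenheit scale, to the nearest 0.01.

An interval of 1 K corresponds to 1.8°F.
87.66 × 1.8 = 157.79.

157.79°F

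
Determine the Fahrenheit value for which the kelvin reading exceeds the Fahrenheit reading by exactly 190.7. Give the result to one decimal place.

145.5°F

Let F be the Fahrenheit reading. The kelvin reading is K = 5/9·F + 255.372.
Require K - F = 190.7: (-4/9)·F + 255.372 = 190.7.
F = (190.7 - 255.372) / (-4/9) = 145.5.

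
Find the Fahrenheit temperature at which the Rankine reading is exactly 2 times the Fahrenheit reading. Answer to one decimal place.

Let F be the Fahrenheit reading. The Rankine reading is R = 1·F + 459.67.
Require R = 2·F: 1·F + 459.67 = 2·F.
(-1)·F = -459.67  ⇒  F = 459.7.

459.7°F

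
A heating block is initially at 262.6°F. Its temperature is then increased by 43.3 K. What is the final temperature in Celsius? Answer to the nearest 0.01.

Initial temperature in Celsius: (262.6 - 32) × 5/9 = 128.1111°C.
The 43.3 K change is an interval; Kelvin and Celsius degrees are the same size, so ΔC = +43.3°C.
Final Celsius temperature: 128.1111 + 43.3000 = 171.4111°C.

171.41°C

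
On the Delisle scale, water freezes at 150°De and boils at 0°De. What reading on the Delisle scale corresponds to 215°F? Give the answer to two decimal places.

First in Celsius: (215 - 32) × 5/9 = 101.6667°C.
Linearly onto the Delisle scale: 150 + (101.6667 / 100) × (0 - 150) = -2.50°De.

-2.50°De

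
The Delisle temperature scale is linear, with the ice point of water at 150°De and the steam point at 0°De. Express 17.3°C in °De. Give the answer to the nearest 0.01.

Linearly onto the Delisle scale: 150 + (17.3000 / 100) × (0 - 150) = 124.05°De.

124.05°De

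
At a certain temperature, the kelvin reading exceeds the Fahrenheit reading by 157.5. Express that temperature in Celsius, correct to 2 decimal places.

Let x be the Fahrenheit reading; then the kelvin reading is 5/9·x + 255.372.
(5/9·x + 255.372) - x = 157.5  ⇒  (-4/9)·x = -97.8722  ⇒  x = 220.2125°F.
In Celsius: (220.2125 - 32) × 5/9 = 104.56°C.

104.56°C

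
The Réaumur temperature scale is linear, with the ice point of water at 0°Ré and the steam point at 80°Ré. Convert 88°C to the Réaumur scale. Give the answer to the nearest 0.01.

Linearly onto the Réaumur scale: 0 + (88.0000 / 100) × (80 - 0) = 70.40°Ré.

70.40°Ré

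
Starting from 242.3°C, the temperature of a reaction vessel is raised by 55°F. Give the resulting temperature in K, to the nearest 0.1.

The 55°F change is an interval, so only the factor 5/9 applies: +55 × 5/9 = +30.5556°C.
Final Celsius temperature: 242.3000 + 30.5556 = 272.8556°C.
In kelvin: 272.8556 + 273.15 = 546.0 K.

546.0 K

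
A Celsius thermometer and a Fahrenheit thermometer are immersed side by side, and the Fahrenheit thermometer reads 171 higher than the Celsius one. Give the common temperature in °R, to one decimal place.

Let x be the Celsius reading; then the Fahrenheit reading is 1.8·x + 32.
(1.8·x + 32) - x = 171  ⇒  (0.8)·x = 139  ⇒  x = 173.7500°C.
In Rankine: 173.7500 × 1.8 + 491.67 = 804.4°R.

804.4°R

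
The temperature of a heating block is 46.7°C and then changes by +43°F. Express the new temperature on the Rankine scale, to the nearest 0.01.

The 43°F change is an interval, so only the factor 5/9 applies: +43 × 5/9 = +23.8889°C.
Final Celsius temperature: 46.7000 + 23.8889 = 70.5889°C.
In Rankine: 70.5889 × 1.8 + 491.67 = 618.73°R.

618.73°R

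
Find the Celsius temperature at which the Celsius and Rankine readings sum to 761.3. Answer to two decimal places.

Let C be the Celsius reading. The Rankine reading is R = 1.8·C + 491.67.
Require C + R = 761.3: (2.8)·C + 491.67 = 761.3.
C = (761.3 - 491.67) / (2.8) = 96.30.

96.30°C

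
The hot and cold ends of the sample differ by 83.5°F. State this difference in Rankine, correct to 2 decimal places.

83.50°R

Fahrenheit and Rankine degrees are the same size, so the interval is unchanged: 83.50.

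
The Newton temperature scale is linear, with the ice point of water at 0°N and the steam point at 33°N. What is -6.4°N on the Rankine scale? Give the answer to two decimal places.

456.76°R

Linear interpolation between the fixed points: C = (-6.4 - 0) × 100 / (33 - 0) = -19.3939°C.
Then -19.3939 × 1.8 + 491.67 = 456.76°R.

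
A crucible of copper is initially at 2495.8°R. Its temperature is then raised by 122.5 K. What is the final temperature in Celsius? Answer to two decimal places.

Initial temperature in Celsius: (2495.8 - 491.67) × 5/9 = 1113.4056°C.
The 122.5 K change is an interval; Kelvin and Celsius degrees are the same size, so ΔC = +122.5°C.
Final Celsius temperature: 1113.4056 + 122.5000 = 1235.9056°C.

1235.91°C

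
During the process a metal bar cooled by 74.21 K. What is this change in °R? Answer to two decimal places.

Only the scale ratio 1.8 matters for a change in temperature.
74.21 × 1.8 = 133.58.

133.58°R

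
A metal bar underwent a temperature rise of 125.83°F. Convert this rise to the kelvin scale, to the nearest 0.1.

An interval of 1°F corresponds to 5/9 K.
125.83 × 5/9 = 69.9.

69.9 K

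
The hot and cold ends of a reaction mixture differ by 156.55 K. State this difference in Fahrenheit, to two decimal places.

281.79°F

Only the scale ratio 1.8 matters for a change in temperature.
156.55 × 1.8 = 281.79.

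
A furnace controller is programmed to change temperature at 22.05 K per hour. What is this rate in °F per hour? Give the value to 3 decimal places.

The quantity depends on a temperature interval, so only the ratio of degree sizes applies; the offset between the scales is irrelevant.
A change of 1 K is a change of 1.8°F, so 22.05 × 1.8 = 39.690.

39.690 °F/hour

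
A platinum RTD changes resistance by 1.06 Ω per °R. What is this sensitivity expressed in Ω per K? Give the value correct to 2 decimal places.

The quantity depends on a temperature interval, so only the ratio of degree sizes applies; the offset between the scales is irrelevant.
A change of 1 K is a change of 1.8°R, so per K the value is 1.06 × 1.8 = 1.91.

1.91 Ω per K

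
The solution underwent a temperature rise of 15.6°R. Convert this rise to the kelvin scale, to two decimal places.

An interval of 1°R corresponds to 5/9 K.
15.6 × 5/9 = 8.67.

8.67 K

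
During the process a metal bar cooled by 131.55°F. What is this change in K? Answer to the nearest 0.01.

For a temperature interval the offset drops out; only the factor 5/9 applies.
131.55 × 5/9 = 73.08.

73.08 K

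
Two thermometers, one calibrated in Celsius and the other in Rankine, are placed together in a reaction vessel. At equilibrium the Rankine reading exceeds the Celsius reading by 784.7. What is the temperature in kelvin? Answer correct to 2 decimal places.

Let x be the Celsius reading; then the Rankine reading is 1.8·x + 491.67.
(1.8·x + 491.67) - x = 784.7  ⇒  (0.8)·x = 293.03  ⇒  x = 366.2875°C.
In kelvin: 366.2875 + 273.15 = 639.44 K.

639.44 K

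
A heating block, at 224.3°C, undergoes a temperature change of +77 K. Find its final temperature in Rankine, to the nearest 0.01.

The 77 K change is an interval; Kelvin and Celsius degrees are the same size, so ΔC = +77°C.
Final Celsius temperature: 224.3000 + 77.0000 = 301.3000°C.
In Rankine: 301.3000 × 1.8 + 491.67 = 1034.01°R.

1034.01°R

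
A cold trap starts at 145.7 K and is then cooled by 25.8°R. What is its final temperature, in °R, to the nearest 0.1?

236.5°R

Initial temperature in Celsius: 145.7 - 273.15 = -127.4500°C.
The 25.8°R change is an interval, so only the factor 5/9 applies: -25.8 × 5/9 = -14.3333°C.
Final Celsius temperature: -127.4500 - 14.3333 = -141.7833°C.
In Rankine: -141.7833 × 1.8 + 491.67 = 236.5°R.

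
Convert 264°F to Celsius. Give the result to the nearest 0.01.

In Celsius: (264 - 32) × 5/9 = 128.8889°C.

128.89°C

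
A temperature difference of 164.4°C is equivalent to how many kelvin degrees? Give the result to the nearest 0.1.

Celsius and kelvin degrees are the same size, so the interval is unchanged: 164.4.

164.4 K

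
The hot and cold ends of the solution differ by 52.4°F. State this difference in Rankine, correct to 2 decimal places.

Fahrenheit and Rankine degrees are the same size, so the interval is unchanged: 52.40.

52.40°R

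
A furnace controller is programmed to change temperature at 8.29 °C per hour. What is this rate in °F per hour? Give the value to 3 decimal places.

14.922 °F/hour

The quantity depends on a temperature interval, so only the ratio of degree sizes applies; the offset between the scales is irrelevant.
A change of 1°C is a change of 1.8°F, so 8.29 × 1.8 = 14.922.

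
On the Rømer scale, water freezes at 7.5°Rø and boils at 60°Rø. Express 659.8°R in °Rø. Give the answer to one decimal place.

First in Celsius: (659.8 - 491.67) × 5/9 = 93.4056°C.
Linearly onto the Rømer scale: 7.5 + (93.4056 / 100) × (60 - 7.5) = 56.5°Rø.

56.5°Rø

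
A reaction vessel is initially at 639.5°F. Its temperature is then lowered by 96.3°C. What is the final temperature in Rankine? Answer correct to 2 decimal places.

925.83°R

Initial temperature in Celsius: (639.5 - 32) × 5/9 = 337.5000°C.
Final Celsius temperature: 337.5000 - 96.3000 = 241.2000°C.
In Rankine: 241.2000 × 1.8 + 491.67 = 925.83°R.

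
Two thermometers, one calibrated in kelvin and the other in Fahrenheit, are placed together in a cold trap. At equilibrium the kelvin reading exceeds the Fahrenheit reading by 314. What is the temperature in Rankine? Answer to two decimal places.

Let x be the kelvin reading; then the Fahrenheit reading is 1.8·x - 459.67.
(1.8·x - 459.67) - x = -314  ⇒  (0.8)·x = 145.67  ⇒  x = 182.0875 K.
In Celsius: 182.0875 - 273.15 = -91.0625°C.
In Rankine: -91.0625 × 1.8 + 491.67 = 327.76°R.

327.76°R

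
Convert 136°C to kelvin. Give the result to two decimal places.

In kelvin: 136.0000 + 273.15 = 409.15 K.

409.15 K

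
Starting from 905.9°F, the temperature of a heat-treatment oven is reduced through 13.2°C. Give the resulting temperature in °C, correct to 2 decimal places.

472.30°C

Initial temperature in Celsius: (905.9 - 32) × 5/9 = 485.5000°C.
Final Celsius temperature: 485.5000 - 13.2000 = 472.3000°C.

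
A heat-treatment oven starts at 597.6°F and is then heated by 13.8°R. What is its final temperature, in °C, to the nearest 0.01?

321.89°C

Initial temperature in Celsius: (597.6 - 32) × 5/9 = 314.2222°C.
The 13.8°R change is an interval, so only the factor 5/9 applies: +13.8 × 5/9 = +7.6667°C.
Final Celsius temperature: 314.2222 + 7.6667 = 321.8889°C.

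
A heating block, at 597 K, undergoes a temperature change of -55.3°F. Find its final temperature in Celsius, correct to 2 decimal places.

Initial temperature in Celsius: 597 - 273.15 = 323.8500°C.
The 55.3°F change is an interval, so only the factor 5/9 applies: -55.3 × 5/9 = -30.7222°C.
Final Celsius temperature: 323.8500 - 30.7222 = 293.1278°C.

293.13°C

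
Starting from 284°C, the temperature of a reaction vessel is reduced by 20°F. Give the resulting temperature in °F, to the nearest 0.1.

523.2°F

The 20°F change is an interval, so only the factor 5/9 applies: -20 × 5/9 = -11.1111°C.
Final Celsius temperature: 284.0000 - 11.1111 = 272.8889°C.
In Fahrenheit: 272.8889 × 1.8 + 32 = 523.2°F.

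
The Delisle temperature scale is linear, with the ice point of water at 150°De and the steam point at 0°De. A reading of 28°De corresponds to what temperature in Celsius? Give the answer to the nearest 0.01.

81.33°C

Linear interpolation between the fixed points: C = (28 - 150) × 100 / (0 - 150) = 81.3333°C.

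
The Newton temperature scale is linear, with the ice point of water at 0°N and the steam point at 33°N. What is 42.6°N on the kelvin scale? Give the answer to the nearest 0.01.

Linear interpolation between the fixed points: C = (42.6 - 0) × 100 / (33 - 0) = 129.0909°C.
Then 129.0909 + 273.15 = 402.24 K.

402.24 K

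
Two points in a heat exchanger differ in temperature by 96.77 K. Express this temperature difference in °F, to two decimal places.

174.19°F

Only the scale ratio 1.8 matters for a change in temperature.
96.77 × 1.8 = 174.19.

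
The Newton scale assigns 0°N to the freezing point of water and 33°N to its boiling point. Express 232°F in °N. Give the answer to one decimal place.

36.7°N

First in Celsius: (232 - 32) × 5/9 = 111.1111°C.
Linearly onto the Newton scale: 0 + (111.1111 / 100) × (33 - 0) = 36.7°N.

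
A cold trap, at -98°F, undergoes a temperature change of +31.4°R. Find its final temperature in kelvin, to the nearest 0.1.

Initial temperature in Celsius: (-98 - 32) × 5/9 = -72.2222°C.
The 31.4°R change is an interval, so only the factor 5/9 applies: +31.4 × 5/9 = +17.4444°C.
Final Celsius temperature: -72.2222 + 17.4444 = -54.7778°C.
In kelvin: -54.7778 + 273.15 = 218.4 K.

218.4 K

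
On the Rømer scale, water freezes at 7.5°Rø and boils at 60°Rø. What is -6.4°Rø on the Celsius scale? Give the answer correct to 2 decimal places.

-26.48°C

Linear interpolation between the fixed points: C = (-6.4 - 7.5) × 100 / (60 - 7.5) = -26.4762°C.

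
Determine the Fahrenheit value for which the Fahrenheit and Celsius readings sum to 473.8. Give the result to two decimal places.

316.01°F

Let F be the Fahrenheit reading. The Celsius reading is C = 5/9·F - 17.7778.
Require F + C = 473.8: (14/9)·F - 17.7778 = 473.8.
F = (473.8 + 17.7778) / (14/9) = 316.01.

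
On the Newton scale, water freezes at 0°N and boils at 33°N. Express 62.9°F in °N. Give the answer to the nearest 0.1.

5.7°N

First in Celsius: (62.9 - 32) × 5/9 = 17.1667°C.
Linearly onto the Newton scale: 0 + (17.1667 / 100) × (33 - 0) = 5.7°N.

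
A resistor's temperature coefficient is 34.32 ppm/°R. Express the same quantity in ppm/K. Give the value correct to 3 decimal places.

Since only a temperature interval is involved, the additive offset between the scales drops out.
A change of 1 K is a change of 1.8°R, so per K the value is 34.32 × 1.8 = 61.776.

61.776 ppm/K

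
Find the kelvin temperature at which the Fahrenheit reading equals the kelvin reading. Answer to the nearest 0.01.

Let K be the kelvin reading. The Fahrenheit reading is F = 1.8·K - 459.67.
Set F = K: 1.8·K - 459.67 = K.
(0.8)·K = 459.67  ⇒  K = 574.59.

574.59 K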